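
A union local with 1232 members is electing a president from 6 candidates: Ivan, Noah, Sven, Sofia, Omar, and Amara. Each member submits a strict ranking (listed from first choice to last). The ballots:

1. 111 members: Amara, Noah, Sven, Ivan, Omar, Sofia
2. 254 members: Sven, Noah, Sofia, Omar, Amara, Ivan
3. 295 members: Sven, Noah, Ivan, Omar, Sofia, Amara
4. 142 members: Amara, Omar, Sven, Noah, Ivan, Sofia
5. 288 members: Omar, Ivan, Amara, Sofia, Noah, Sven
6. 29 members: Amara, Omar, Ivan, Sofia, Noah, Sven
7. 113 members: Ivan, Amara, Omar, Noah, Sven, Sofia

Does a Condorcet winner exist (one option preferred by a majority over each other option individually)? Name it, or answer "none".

Checking pairwise contests:
Noah beats Ivan 802–430.
Sven beats Noah 691–541.
Amara beats Sven 683–549.
Ivan beats Sofia 978–254.
Noah beats Omar 660–572.
Ivan beats Amara 696–536.
Every option loses at least one head-to-head, so there is no Condorcet winner.

none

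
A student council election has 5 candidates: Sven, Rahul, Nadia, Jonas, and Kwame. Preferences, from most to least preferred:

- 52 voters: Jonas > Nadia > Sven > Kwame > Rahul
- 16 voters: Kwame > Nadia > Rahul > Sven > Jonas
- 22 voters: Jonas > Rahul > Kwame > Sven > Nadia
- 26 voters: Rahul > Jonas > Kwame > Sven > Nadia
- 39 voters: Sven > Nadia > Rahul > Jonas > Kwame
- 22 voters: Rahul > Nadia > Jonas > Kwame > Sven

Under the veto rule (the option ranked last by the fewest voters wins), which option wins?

Jonas

Last-place votes: Sven 22, Rahul 52, Nadia 48, Jonas 16, Kwame 39.
Jonas is ranked last by the fewest voters, so Jonas wins.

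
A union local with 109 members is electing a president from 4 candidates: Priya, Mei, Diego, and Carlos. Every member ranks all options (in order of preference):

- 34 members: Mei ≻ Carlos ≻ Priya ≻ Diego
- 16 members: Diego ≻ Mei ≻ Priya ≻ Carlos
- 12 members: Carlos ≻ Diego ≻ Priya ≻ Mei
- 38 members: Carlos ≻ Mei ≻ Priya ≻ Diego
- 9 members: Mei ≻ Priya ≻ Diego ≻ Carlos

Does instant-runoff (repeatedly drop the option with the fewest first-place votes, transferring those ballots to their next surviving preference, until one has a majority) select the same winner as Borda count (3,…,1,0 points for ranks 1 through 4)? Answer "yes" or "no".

yes

Instant-runoff — R1 Priya 0, Mei 43, Diego 16, Carlos 50 (Priya out); R2 Mei 43, Diego 16, Carlos 50 (Diego out); R3 Mei 59, Carlos 50 (Mei winner). Winner: Mei.
Borda — scores: Priya 118, Mei 237, Diego 81, Carlos 218. Winner: Mei.
The two methods agree.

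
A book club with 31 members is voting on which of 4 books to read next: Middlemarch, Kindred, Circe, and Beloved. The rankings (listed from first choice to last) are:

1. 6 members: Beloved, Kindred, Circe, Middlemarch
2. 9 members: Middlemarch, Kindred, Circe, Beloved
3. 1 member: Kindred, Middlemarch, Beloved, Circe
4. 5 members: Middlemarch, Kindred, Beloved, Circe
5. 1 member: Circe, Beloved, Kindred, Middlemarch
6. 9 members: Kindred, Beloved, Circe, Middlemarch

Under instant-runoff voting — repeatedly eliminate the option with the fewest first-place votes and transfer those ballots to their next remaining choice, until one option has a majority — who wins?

Kindred

Round 1: Middlemarch 14, Kindred 10, Circe 1, Beloved 6. Eliminate Circe.
Round 2: Middlemarch 14, Kindred 10, Beloved 7. Eliminate Beloved.
Round 3: Middlemarch 14, Kindred 17. Kindred has a majority.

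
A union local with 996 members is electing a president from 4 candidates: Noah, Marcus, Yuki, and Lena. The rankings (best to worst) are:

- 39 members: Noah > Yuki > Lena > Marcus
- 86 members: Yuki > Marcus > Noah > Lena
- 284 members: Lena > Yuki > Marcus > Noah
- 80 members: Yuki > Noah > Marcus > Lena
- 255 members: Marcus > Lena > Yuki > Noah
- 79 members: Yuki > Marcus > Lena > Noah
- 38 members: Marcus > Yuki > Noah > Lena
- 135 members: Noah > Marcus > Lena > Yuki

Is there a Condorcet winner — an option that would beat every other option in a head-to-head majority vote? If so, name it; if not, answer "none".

none

Checking pairwise contests:
Marcus beats Noah 742–254.
Yuki beats Marcus 568–428.
Lena beats Yuki 674–322.
Marcus beats Lena 673–323.
Every option loses at least one head-to-head, so there is no Condorcet winner.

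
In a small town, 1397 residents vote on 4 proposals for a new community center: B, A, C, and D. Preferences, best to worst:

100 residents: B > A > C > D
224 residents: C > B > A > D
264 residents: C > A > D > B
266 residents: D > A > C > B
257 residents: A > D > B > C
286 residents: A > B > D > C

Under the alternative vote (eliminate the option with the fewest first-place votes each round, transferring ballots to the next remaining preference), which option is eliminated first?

B

Round 1: B 100, A 543, C 488, D 266. Eliminate B.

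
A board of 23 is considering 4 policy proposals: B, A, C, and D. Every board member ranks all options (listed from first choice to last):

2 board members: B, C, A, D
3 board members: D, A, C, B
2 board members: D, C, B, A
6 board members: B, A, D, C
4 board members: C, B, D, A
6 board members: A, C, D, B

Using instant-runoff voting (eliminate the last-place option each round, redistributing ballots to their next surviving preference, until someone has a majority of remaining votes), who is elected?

Round 1: B 8, A 6, C 4, D 5. Eliminate C.
Round 2: B 12, A 6, D 5. B has a majority.

B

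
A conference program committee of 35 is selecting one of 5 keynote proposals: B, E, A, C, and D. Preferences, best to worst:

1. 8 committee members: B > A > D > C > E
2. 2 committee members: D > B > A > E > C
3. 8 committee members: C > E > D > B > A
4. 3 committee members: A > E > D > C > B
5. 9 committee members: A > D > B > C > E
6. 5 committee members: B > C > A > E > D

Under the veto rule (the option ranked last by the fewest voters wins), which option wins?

C

Last-place votes: B 3, E 17, A 8, C 2, D 5.
C is ranked last by the fewest voters, so C wins.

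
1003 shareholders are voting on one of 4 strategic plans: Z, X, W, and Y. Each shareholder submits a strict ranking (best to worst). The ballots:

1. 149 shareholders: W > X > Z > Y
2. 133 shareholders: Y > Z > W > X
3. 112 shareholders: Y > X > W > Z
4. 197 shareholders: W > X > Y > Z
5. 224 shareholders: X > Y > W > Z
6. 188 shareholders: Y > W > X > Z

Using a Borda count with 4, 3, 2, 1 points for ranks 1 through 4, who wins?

Y

Z: 149·2 + 133·3 + 112·1 + 197·1 + 224·1 + 188·1 = 1418
X: 149·3 + 133·1 + 112·3 + 197·3 + 224·4 + 188·2 = 2779
W: 149·4 + 133·2 + 112·2 + 197·4 + 224·2 + 188·3 = 2886
Y: 149·1 + 133·4 + 112·4 + 197·2 + 224·3 + 188·4 = 2947
Y has the highest Borda score (2947).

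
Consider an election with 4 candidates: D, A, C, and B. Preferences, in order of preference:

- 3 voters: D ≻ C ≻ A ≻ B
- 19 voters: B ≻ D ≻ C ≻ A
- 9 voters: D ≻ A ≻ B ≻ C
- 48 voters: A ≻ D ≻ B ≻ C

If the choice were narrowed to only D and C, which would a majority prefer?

D

Voters preferring D to C: 79; preferring C to D: 0.
D wins the head-to-head.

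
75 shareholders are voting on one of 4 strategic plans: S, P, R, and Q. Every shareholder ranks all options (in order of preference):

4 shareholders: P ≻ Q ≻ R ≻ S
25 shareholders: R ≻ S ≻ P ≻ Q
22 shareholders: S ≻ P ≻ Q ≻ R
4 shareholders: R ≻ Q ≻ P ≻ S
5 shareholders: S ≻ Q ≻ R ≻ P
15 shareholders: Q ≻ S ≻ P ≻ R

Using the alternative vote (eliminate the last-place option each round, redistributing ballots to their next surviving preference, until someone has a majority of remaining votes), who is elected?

Round 1: S 27, P 4, R 29, Q 15. Eliminate P.
Round 2: S 27, R 29, Q 19. Eliminate Q.
Round 3: S 42, R 33. S has a majority.

S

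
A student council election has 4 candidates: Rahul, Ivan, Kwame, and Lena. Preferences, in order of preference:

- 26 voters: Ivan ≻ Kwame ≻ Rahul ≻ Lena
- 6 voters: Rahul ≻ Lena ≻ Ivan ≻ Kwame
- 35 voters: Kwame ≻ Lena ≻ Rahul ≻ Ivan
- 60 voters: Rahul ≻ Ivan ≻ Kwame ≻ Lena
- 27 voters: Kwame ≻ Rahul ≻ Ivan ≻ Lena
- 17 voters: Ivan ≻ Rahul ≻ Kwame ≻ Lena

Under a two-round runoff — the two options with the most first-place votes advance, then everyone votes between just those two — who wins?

Round 1 first-place votes: Rahul 66, Ivan 43, Kwame 62, Lena 0.
Rahul and Kwame advance.
Runoff: Rahul is preferred to Kwame by 83 voters; Kwame by 88.
Kwame wins the runoff.

Kwame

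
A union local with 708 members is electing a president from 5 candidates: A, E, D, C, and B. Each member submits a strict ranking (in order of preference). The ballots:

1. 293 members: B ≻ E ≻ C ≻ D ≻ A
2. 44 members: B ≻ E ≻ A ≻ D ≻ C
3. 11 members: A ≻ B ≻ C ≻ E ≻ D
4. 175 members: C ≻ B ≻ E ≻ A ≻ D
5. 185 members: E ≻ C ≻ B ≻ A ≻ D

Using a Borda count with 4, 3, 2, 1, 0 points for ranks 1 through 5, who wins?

A: 293·0 + 44·2 + 11·4 + 175·1 + 185·1 = 492
E: 293·3 + 44·3 + 11·1 + 175·2 + 185·4 = 2112
D: 293·1 + 44·1 + 11·0 + 175·0 + 185·0 = 337
C: 293·2 + 44·0 + 11·2 + 175·4 + 185·3 = 1863
B: 293·4 + 44·4 + 11·3 + 175·3 + 185·2 = 2276
B has the highest Borda score (2276).

B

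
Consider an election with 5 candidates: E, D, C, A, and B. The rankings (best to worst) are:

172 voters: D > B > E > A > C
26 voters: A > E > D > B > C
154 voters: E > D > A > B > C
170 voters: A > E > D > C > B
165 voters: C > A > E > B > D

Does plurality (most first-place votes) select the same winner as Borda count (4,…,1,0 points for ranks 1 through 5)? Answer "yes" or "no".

Plurality — first-place votes: E 154, D 172, C 165, A 196, B 0. Winner: A.
Borda — scores: E 1878, D 1542, C 830, A 1759, B 861. Winner: E.
The two methods disagree.

no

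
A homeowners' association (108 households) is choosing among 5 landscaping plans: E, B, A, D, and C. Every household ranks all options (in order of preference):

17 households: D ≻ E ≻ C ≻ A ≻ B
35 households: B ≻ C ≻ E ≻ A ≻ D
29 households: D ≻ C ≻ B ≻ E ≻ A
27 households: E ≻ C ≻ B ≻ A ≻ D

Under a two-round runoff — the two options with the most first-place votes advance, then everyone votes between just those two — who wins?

B

Round 1 first-place votes: E 27, B 35, A 0, D 46, C 0.
D and B advance.
Runoff: D is preferred to B by 46 voters; B by 62.
B wins the runoff.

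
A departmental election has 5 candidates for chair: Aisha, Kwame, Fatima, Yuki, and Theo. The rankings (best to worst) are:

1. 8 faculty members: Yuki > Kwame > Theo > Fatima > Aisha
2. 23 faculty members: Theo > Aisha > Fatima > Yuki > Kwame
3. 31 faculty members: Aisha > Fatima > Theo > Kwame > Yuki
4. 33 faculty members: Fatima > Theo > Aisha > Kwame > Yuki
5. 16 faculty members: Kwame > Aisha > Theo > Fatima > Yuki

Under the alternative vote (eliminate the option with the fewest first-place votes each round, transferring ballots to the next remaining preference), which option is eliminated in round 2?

Theo

Round 1: Aisha 31, Kwame 16, Fatima 33, Yuki 8, Theo 23. Eliminate Yuki.
Round 2: Aisha 31, Kwame 24, Fatima 33, Theo 23. Eliminate Theo.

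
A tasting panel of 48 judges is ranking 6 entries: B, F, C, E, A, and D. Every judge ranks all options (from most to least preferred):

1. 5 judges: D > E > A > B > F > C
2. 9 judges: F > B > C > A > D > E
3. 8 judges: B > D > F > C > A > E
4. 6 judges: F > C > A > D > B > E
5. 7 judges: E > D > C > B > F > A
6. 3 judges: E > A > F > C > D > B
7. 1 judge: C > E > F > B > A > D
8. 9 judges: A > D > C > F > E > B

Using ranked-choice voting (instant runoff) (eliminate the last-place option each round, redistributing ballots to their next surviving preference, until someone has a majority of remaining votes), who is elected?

F

Round 1: B 8, F 15, C 1, E 10, A 9, D 5. Eliminate C.
Round 2: B 8, F 15, E 11, A 9, D 5. Eliminate D.
Round 3: B 8, F 15, E 16, A 9. Eliminate B.
Round 4: F 23, E 16, A 9. Eliminate A.
Round 5: F 32, E 16. F has a majority.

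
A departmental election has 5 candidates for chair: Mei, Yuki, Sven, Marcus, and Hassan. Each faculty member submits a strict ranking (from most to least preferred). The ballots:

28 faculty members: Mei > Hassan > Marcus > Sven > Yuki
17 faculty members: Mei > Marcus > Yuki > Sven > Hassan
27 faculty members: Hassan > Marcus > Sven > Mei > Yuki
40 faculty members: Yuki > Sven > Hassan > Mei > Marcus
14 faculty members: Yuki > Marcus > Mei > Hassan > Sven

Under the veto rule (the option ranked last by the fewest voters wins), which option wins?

Mei

Last-place votes: Mei 0, Yuki 55, Sven 14, Marcus 40, Hassan 17.
Mei is ranked last by the fewest voters, so Mei wins.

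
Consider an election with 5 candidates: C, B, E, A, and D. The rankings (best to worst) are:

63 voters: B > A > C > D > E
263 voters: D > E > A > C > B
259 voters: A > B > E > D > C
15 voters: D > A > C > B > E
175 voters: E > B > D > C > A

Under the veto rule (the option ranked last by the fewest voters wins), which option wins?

D

Last-place votes: C 259, B 263, E 78, A 175, D 0.
D is ranked last by the fewest voters, so D wins.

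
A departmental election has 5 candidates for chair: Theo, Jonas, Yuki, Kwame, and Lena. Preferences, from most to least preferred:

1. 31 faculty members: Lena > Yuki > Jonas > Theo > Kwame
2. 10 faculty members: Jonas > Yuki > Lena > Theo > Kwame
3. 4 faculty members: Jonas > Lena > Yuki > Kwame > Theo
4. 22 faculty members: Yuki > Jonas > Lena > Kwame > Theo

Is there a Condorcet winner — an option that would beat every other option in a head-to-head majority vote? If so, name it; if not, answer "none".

none

Checking pairwise contests:
Jonas beats Theo 67–0.
Yuki beats Jonas 53–14.
Lena beats Yuki 35–32.
Theo beats Kwame 41–26.
Jonas beats Lena 36–31.
Every option loses at least one head-to-head, so there is no Condorcet winner.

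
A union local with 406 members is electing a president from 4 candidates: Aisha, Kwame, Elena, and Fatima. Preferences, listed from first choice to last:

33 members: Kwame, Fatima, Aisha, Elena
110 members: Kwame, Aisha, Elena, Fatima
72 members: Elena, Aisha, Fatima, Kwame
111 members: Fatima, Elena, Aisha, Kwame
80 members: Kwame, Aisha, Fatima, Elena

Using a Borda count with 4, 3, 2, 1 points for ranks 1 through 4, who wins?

Aisha: 33·2 + 110·3 + 72·3 + 111·2 + 80·3 = 1074
Kwame: 33·4 + 110·4 + 72·1 + 111·1 + 80·4 = 1075
Elena: 33·1 + 110·2 + 72·4 + 111·3 + 80·1 = 954
Fatima: 33·3 + 110·1 + 72·2 + 111·4 + 80·2 = 957
Kwame has the highest Borda score (1075).

Kwame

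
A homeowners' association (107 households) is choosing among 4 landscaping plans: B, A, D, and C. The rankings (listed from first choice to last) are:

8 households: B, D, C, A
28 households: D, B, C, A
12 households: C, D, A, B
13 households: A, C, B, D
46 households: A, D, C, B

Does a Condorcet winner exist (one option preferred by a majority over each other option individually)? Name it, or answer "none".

A

A vs B: 71–36 for A.
A vs D: 59–48 for A.
A vs C: 59–48 for A.
A beats every other option head-to-head.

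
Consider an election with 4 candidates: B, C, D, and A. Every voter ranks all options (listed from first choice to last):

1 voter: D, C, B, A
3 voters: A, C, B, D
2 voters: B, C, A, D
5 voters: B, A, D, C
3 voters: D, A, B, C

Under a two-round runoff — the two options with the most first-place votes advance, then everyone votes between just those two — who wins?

Round 1 first-place votes: B 7, C 0, D 4, A 3.
B and D advance.
Runoff: B is preferred to D by 10 voters; D by 4.
B wins the runoff.

B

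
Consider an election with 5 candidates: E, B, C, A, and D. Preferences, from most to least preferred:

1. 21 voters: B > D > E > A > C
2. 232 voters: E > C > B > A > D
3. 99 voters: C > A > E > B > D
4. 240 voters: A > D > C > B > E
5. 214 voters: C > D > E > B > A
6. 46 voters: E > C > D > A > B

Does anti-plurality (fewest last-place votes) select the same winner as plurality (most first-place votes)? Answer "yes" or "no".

yes

Anti-plurality — last-place votes: E 240, B 46, C 21, A 214, D 331. Winner: C.
Plurality — first-place votes: E 278, B 21, C 313, A 240, D 0. Winner: C.
The two methods agree.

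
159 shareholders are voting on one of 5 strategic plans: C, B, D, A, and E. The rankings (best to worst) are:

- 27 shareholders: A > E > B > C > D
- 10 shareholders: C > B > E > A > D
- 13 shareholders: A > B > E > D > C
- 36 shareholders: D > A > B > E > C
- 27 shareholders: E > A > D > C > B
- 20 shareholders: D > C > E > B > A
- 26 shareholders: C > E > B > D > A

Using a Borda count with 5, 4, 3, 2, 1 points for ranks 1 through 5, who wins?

E

C: 27·2 + 10·5 + 13·1 + 36·1 + 27·2 + 20·4 + 26·5 = 417
B: 27·3 + 10·4 + 13·4 + 36·3 + 27·1 + 20·2 + 26·3 = 426
D: 27·1 + 10·1 + 13·2 + 36·5 + 27·3 + 20·5 + 26·2 = 476
A: 27·5 + 10·2 + 13·5 + 36·4 + 27·4 + 20·1 + 26·1 = 518
E: 27·4 + 10·3 + 13·3 + 36·2 + 27·5 + 20·3 + 26·4 = 548
E has the highest Borda score (548).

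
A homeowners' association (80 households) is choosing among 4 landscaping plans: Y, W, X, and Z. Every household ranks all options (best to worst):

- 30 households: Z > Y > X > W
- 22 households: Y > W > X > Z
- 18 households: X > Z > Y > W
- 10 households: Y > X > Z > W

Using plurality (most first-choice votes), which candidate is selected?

Y

First-place votes: Y 32, W 0, X 18, Z 30.
Y has the most first-place votes.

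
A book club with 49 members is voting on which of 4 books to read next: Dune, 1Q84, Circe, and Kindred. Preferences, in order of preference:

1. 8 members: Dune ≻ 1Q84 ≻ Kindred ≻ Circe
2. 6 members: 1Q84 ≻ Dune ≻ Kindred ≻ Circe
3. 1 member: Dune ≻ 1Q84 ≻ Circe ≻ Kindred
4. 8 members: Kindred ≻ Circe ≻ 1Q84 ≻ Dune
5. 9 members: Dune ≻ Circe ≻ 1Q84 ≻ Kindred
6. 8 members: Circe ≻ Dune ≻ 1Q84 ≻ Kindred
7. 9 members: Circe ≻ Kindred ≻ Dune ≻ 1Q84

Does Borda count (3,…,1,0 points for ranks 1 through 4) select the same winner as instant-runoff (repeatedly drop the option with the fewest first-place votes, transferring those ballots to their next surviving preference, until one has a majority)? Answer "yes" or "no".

no

Borda — scores: Dune 91, 1Q84 61, Circe 86, Kindred 56. Winner: Dune.
Instant-runoff — R1 Dune 18, 1Q84 6, Circe 17, Kindred 8 (1Q84 out); R2 Dune 24, Circe 17, Kindred 8 (Kindred out); R3 Dune 24, Circe 25 (Circe winner). Winner: Circe.
The two methods disagree.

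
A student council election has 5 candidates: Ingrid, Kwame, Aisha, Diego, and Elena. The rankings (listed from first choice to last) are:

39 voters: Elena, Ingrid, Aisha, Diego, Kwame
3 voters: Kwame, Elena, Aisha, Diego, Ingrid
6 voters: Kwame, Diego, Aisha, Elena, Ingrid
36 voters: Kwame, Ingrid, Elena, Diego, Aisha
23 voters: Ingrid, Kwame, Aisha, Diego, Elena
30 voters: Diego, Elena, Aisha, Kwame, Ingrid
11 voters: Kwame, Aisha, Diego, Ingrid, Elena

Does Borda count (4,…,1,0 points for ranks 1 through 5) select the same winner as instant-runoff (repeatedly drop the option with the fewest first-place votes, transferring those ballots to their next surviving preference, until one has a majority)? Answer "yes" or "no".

no

Borda — scores: Ingrid 328, Kwame 323, Aisha 235, Diego 261, Elena 333. Winner: Elena.
Instant-runoff — R1 Ingrid 23, Kwame 56, Aisha 0, Diego 30, Elena 39 (Aisha out); R2 Ingrid 23, Kwame 56, Diego 30, Elena 39 (Ingrid out); R3 Kwame 79, Diego 30, Elena 39 (Kwame winner). Winner: Kwame.
The two methods disagree.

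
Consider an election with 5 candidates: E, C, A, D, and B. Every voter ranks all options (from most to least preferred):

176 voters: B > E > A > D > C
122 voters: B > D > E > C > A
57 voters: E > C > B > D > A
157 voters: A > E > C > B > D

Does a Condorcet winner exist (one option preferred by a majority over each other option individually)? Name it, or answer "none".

B vs E: 298–214 for B.
B vs C: 298–214 for B.
B vs A: 355–157 for B.
B vs D: 512–0 for B.
B beats every other option head-to-head.

B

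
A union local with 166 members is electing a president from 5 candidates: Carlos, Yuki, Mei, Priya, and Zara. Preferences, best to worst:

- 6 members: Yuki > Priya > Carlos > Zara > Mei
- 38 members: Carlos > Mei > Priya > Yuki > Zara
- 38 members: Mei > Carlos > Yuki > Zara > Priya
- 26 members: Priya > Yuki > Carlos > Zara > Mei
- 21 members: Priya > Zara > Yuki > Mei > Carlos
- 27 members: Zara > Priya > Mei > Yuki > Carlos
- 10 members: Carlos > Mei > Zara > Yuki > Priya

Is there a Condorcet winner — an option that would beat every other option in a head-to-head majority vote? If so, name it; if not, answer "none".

Mei

Mei vs Carlos: 86–80 for Mei.
Mei vs Yuki: 113–53 for Mei.
Mei vs Priya: 86–80 for Mei.
Mei vs Zara: 86–80 for Mei.
Mei beats every other option head-to-head.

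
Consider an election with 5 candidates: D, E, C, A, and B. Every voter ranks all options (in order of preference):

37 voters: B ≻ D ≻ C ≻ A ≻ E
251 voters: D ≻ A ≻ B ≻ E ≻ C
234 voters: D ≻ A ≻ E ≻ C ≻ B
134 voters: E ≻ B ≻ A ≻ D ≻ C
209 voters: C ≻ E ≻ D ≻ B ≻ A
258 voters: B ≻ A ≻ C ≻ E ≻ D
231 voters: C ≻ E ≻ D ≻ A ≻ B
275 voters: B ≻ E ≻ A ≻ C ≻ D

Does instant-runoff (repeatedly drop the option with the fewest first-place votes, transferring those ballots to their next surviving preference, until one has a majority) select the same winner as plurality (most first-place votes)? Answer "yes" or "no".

Instant-runoff — R1 D 485, E 134, C 440, A 0, B 570 (A out); R2 D 485, E 134, C 440, B 570 (E out); R3 D 485, C 440, B 704 (C out); R4 D 925, B 704 (D winner). Winner: D.
Plurality — first-place votes: D 485, E 134, C 440, A 0, B 570. Winner: B.
The two methods disagree.

no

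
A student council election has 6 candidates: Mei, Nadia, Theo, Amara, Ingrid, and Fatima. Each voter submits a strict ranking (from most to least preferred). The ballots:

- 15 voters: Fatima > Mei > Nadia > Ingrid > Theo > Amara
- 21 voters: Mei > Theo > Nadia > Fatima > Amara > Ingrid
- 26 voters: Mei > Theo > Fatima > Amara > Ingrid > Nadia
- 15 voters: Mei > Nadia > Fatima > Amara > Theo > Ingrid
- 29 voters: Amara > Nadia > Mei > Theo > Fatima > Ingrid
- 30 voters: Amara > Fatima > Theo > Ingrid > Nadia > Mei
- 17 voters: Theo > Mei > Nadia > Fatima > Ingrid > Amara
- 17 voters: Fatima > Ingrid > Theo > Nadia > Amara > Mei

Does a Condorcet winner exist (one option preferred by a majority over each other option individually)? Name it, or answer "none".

Mei vs Nadia: 94–76 for Mei.
Mei vs Theo: 106–64 for Mei.
Mei vs Amara: 94–76 for Mei.
Mei vs Ingrid: 123–47 for Mei.
Mei vs Fatima: 108–62 for Mei.
Mei beats every other option head-to-head.

Mei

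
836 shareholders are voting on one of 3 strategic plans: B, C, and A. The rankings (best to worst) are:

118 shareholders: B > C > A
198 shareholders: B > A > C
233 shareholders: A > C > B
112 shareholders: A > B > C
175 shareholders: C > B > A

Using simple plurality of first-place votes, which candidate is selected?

A

First-place votes: B 316, C 175, A 345.
A has the most first-place votes.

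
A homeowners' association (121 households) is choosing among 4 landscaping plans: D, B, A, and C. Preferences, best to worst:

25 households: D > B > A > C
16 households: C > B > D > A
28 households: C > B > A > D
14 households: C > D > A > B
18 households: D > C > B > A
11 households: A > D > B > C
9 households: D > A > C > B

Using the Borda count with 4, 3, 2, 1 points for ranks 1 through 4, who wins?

D: 25·4 + 16·2 + 28·1 + 14·3 + 18·4 + 11·3 + 9·4 = 343
B: 25·3 + 16·3 + 28·3 + 14·1 + 18·2 + 11·2 + 9·1 = 288
A: 25·2 + 16·1 + 28·2 + 14·2 + 18·1 + 11·4 + 9·3 = 239
C: 25·1 + 16·4 + 28·4 + 14·4 + 18·3 + 11·1 + 9·2 = 340
D has the highest Borda score (343).

D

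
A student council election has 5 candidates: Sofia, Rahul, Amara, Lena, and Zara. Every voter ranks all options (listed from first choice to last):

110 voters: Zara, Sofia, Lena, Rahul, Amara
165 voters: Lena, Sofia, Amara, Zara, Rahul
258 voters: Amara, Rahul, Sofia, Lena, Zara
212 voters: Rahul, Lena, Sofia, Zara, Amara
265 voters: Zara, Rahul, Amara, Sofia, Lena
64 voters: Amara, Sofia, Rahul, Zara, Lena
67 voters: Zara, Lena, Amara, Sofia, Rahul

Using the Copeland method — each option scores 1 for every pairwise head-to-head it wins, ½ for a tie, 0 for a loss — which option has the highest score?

Sofia: beats Lena and Zara; loses to Rahul and Amara → score 2.
Rahul: beats Sofia, Amara, and Lena; loses to Zara → score 3.
Amara: beats Sofia and Lena; loses to Rahul and Zara → score 2.
Lena: beats Zara; loses to Sofia, Rahul, and Amara → score 1.
Zara: beats Rahul and Amara; loses to Sofia and Lena → score 2.
Rahul has the best pairwise record.

Rahul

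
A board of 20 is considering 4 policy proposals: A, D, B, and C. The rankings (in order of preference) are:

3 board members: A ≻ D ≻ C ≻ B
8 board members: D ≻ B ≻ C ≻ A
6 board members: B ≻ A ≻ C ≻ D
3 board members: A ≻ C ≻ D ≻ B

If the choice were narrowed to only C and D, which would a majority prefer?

Voters preferring C to D: 9; preferring D to C: 11.
D wins the head-to-head.

D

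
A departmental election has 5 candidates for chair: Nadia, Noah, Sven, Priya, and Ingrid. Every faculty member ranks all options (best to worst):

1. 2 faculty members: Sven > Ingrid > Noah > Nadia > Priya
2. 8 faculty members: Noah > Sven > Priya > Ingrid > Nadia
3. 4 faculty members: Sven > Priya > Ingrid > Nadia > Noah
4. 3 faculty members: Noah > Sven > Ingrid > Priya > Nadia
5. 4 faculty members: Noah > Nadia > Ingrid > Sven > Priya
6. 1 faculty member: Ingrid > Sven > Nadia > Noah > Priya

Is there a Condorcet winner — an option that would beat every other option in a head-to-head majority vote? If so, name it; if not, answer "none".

Noah

Noah vs Nadia: 17–5 for Noah.
Noah vs Sven: 15–7 for Noah.
Noah vs Priya: 18–4 for Noah.
Noah vs Ingrid: 15–7 for Noah.
Noah beats every other option head-to-head.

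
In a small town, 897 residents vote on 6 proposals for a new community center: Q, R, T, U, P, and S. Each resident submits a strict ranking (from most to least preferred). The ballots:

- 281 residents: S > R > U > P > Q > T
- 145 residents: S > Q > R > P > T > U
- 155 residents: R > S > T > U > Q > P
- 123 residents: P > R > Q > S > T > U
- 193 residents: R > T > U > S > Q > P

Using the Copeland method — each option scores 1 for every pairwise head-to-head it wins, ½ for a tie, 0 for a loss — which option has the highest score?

R

Q: beats T and P; loses to R, U, and S → score 2.
R: beats Q, T, U, P, and S → score 5.
T: beats U; loses to Q, R, P, and S → score 1.
U: beats Q and P; loses to R, T, and S → score 2.
P: beats T; loses to Q, R, U, and S → score 1.
S: beats Q, T, U, and P; loses to R → score 4.
R has the best pairwise record.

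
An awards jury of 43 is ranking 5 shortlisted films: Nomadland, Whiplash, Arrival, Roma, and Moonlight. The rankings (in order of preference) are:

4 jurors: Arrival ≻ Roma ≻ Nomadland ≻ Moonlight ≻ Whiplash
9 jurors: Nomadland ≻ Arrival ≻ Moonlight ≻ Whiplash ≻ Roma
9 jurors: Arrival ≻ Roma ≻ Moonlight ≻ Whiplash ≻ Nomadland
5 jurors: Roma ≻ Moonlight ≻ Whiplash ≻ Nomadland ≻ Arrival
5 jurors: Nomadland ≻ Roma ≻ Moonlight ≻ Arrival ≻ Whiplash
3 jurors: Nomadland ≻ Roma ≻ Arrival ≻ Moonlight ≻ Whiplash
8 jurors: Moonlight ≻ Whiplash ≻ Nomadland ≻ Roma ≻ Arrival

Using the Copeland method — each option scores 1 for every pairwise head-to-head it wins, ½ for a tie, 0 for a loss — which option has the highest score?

Nomadland: beats Arrival and Roma; loses to Whiplash and Moonlight → score 2.
Whiplash: beats Nomadland; loses to Arrival, Roma, and Moonlight → score 1.
Arrival: beats Whiplash, Roma, and Moonlight; loses to Nomadland → score 3.
Roma: beats Whiplash and Moonlight; loses to Nomadland and Arrival → score 2.
Moonlight: beats Nomadland and Whiplash; loses to Arrival and Roma → score 2.
Arrival has the best pairwise record.

Arrival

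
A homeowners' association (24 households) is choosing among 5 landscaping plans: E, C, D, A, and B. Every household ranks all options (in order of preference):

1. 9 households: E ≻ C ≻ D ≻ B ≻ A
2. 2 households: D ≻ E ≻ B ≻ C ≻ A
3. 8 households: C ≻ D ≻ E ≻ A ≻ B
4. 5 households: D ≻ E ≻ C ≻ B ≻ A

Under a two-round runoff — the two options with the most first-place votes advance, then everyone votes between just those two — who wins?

E

Round 1 first-place votes: E 9, C 8, D 7, A 0, B 0.
E and C advance.
Runoff: E is preferred to C by 16 voters; C by 8.
E wins the runoff.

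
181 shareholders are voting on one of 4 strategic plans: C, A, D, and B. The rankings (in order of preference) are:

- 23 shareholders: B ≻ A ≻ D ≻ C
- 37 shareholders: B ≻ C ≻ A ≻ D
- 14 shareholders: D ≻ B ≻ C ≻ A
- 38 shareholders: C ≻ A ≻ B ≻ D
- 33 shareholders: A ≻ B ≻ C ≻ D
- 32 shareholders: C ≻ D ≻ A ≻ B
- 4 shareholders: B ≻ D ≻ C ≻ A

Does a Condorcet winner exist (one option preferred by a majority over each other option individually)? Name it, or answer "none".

none

Checking pairwise contests:
B beats C 111–70.
C beats A 125–56.
C beats D 140–41.
A beats B 103–78.
Every option loses at least one head-to-head, so there is no Condorcet winner.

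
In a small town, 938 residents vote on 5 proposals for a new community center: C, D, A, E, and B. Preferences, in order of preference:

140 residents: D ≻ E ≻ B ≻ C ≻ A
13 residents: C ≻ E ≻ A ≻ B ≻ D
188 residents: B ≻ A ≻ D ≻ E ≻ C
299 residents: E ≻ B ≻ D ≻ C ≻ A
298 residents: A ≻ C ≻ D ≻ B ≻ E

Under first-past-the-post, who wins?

First-place votes: C 13, D 140, A 298, E 299, B 188.
E has the most first-place votes.

E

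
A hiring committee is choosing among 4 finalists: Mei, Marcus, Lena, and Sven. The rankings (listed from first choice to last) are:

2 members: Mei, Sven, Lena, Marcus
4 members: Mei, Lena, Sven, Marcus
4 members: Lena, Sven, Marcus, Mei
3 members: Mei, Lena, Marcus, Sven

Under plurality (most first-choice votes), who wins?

Mei

First-place votes: Mei 9, Marcus 0, Lena 4, Sven 0.
Mei has the most first-place votes.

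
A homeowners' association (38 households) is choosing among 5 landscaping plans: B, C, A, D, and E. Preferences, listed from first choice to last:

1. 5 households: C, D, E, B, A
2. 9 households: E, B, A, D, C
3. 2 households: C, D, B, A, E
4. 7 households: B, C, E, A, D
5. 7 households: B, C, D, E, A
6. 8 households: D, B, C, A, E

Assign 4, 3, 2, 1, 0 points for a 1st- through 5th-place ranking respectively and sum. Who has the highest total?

B: 5·1 + 9·3 + 2·2 + 7·4 + 7·4 + 8·3 = 116
C: 5·4 + 9·0 + 2·4 + 7·3 + 7·3 + 8·2 = 86
A: 5·0 + 9·2 + 2·1 + 7·1 + 7·0 + 8·1 = 35
D: 5·3 + 9·1 + 2·3 + 7·0 + 7·2 + 8·4 = 76
E: 5·2 + 9·4 + 2·0 + 7·2 + 7·1 + 8·0 = 67
B has the highest Borda score (116).

B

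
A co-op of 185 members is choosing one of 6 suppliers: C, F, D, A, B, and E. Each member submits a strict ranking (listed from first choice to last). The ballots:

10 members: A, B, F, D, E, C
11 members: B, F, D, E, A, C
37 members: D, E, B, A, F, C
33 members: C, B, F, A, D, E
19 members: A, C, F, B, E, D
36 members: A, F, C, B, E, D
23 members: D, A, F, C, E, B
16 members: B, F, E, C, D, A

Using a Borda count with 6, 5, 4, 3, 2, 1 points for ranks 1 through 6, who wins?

C: 10·1 + 11·1 + 37·1 + 33·6 + 19·5 + 36·4 + 23·3 + 16·3 = 612
F: 10·4 + 11·5 + 37·2 + 33·4 + 19·4 + 36·5 + 23·4 + 16·5 = 729
D: 10·3 + 11·4 + 37·6 + 33·2 + 19·1 + 36·1 + 23·6 + 16·2 = 587
A: 10·6 + 11·2 + 37·3 + 33·3 + 19·6 + 36·6 + 23·5 + 16·1 = 753
B: 10·5 + 11·6 + 37·4 + 33·5 + 19·3 + 36·3 + 23·1 + 16·6 = 713
E: 10·2 + 11·3 + 37·5 + 33·1 + 19·2 + 36·2 + 23·2 + 16·4 = 491
A has the highest Borda score (753).

A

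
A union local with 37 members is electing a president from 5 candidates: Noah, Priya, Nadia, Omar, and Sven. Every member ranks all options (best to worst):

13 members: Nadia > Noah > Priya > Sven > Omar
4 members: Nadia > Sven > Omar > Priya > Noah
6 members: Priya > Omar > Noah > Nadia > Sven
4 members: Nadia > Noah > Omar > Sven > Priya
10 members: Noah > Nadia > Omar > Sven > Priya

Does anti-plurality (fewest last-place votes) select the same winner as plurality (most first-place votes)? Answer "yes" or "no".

Anti-plurality — last-place votes: Noah 4, Priya 14, Nadia 0, Omar 13, Sven 6. Winner: Nadia.
Plurality — first-place votes: Noah 10, Priya 6, Nadia 21, Omar 0, Sven 0. Winner: Nadia.
The two methods agree.

yes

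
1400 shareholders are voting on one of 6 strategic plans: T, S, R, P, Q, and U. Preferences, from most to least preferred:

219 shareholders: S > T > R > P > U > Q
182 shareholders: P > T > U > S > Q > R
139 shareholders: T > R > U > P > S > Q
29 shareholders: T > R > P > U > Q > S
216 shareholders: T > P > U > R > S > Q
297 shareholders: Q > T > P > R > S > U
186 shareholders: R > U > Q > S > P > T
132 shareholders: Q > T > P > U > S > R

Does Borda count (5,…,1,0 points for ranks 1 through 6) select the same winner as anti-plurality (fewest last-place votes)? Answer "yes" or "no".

no

Borda — scores: T 5240, S 2615, R 3285, P 4050, Q 2914, U 2896. Winner: T.
Anti-plurality — last-place votes: T 186, S 29, R 314, P 0, Q 574, U 297. Winner: P.
The two methods disagree.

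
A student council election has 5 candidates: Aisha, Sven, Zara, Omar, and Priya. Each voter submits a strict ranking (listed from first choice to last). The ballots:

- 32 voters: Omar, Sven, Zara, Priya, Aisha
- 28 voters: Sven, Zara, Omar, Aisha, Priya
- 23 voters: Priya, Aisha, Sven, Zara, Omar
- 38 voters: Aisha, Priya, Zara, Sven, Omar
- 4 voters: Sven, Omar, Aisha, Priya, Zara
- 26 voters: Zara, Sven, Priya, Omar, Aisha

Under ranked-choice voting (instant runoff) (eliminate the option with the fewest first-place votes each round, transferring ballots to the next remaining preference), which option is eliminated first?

Priya

Round 1: Aisha 38, Sven 32, Zara 26, Omar 32, Priya 23. Eliminate Priya.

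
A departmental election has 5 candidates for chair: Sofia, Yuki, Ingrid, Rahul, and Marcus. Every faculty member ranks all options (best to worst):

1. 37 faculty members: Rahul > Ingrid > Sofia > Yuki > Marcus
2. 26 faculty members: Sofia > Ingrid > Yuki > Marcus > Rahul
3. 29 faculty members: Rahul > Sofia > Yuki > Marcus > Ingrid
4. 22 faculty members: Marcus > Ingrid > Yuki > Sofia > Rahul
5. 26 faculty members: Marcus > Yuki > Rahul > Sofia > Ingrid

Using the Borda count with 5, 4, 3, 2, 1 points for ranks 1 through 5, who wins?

Sofia: 37·3 + 26·5 + 29·4 + 22·2 + 26·2 = 453
Yuki: 37·2 + 26·3 + 29·3 + 22·3 + 26·4 = 409
Ingrid: 37·4 + 26·4 + 29·1 + 22·4 + 26·1 = 395
Rahul: 37·5 + 26·1 + 29·5 + 22·1 + 26·3 = 456
Marcus: 37·1 + 26·2 + 29·2 + 22·5 + 26·5 = 387
Rahul has the highest Borda score (456).

Rahul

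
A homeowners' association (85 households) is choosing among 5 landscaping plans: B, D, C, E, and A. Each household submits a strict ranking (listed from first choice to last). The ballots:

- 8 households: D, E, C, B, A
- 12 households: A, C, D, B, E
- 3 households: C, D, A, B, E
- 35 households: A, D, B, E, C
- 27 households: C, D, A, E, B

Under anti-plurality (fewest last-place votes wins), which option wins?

D

Last-place votes: B 27, D 0, C 35, E 15, A 8.
D is ranked last by the fewest voters, so D wins.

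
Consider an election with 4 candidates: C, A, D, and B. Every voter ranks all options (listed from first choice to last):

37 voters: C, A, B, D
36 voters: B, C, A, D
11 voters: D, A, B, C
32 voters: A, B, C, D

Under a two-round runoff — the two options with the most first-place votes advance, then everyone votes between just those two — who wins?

Round 1 first-place votes: C 37, A 32, D 11, B 36.
C and B advance.
Runoff: C is preferred to B by 37 voters; B by 79.
B wins the runoff.

B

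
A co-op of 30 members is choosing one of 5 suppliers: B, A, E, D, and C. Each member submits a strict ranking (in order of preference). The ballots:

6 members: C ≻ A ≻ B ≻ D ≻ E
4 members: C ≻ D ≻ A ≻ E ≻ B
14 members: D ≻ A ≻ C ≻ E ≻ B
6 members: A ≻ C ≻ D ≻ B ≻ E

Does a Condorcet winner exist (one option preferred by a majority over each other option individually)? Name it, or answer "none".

Checking pairwise contests:
A beats B 30–0.
D beats A 18–12.
A beats E 30–0.
C beats D 16–14.
A beats C 20–10.
Every option loses at least one head-to-head, so there is no Condorcet winner.

none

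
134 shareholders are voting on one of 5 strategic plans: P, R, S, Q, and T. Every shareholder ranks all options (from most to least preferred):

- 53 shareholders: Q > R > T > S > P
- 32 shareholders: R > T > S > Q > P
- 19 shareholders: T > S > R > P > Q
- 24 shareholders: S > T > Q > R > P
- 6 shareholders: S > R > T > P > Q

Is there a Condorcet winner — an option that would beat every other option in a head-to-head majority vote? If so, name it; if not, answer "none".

none

Checking pairwise contests:
R beats P 134–0.
Q beats R 77–57.
R beats S 85–49.
S beats Q 81–53.
R beats T 91–43.
Every option loses at least one head-to-head, so there is no Condorcet winner.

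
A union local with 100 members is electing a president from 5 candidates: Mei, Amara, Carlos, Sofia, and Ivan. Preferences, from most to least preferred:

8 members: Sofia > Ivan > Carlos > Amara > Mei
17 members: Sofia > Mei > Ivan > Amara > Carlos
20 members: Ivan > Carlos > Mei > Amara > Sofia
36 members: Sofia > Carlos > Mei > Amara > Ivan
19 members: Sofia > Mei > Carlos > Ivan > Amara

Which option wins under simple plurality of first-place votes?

Sofia

First-place votes: Mei 0, Amara 0, Carlos 0, Sofia 80, Ivan 20.
Sofia has the most first-place votes.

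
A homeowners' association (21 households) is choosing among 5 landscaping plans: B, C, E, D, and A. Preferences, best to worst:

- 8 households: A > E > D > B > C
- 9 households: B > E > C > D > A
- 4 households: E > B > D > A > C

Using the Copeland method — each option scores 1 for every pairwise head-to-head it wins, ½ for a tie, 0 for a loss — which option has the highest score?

E

B: beats C, D, and A; loses to E → score 3.
C: loses to B, E, D, and A → score 0.
E: beats B, C, D, and A → score 4.
D: beats C and A; loses to B and E → score 2.
A: beats C; loses to B, E, and D → score 1.
E has the best pairwise record.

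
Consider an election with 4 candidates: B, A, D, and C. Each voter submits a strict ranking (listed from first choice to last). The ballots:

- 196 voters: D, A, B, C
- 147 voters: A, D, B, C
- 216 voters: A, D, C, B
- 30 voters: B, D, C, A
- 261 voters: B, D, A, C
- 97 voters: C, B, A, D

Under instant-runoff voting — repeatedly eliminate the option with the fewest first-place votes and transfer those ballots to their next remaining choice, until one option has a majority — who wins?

A

Round 1: B 291, A 363, D 196, C 97. Eliminate C.
Round 2: B 388, A 363, D 196. Eliminate D.
Round 3: B 388, A 559. A has a majority.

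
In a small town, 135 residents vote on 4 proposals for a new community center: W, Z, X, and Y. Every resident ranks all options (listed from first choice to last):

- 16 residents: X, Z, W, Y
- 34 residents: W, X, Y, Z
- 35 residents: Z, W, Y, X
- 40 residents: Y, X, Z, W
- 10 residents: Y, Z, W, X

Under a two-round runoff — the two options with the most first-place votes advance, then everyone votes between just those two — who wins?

Y

Round 1 first-place votes: W 34, Z 35, X 16, Y 50.
Y and Z advance.
Runoff: Y is preferred to Z by 84 voters; Z by 51.
Y wins the runoff.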